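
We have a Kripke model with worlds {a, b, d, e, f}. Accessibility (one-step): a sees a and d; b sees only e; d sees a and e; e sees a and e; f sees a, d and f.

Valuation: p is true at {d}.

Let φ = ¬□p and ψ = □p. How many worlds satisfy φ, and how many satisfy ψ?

For ¬□p:
a: □p is F. ✓
b: □p is F. ✓
d: □p is F. ✓
e: □p is F. ✓
f: □p is F. ✓
— 5 worlds.
For □p:
a: successors {a, d}; p there: a:F, d:T. ✗
b: successors {e}; p there: e:F. ✗
d: successors {a, e}; p there: a:F, e:F. ✗
e: successors {a, e}; p there: a:F, e:F. ✗
f: successors {a, d, f}; p there: a:F, d:T, f:F. ✗
— 0 worlds.

5 and 0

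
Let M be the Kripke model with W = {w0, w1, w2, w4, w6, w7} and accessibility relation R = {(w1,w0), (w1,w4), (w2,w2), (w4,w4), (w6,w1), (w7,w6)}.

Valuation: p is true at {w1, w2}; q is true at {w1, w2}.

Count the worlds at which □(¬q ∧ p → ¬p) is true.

6

w0: no successors, so □(¬q ∧ p → ¬p) holds vacuously. ✓
w1: successors {w0, w4}; ¬q ∧ p → ¬p there: w0:T, w4:T. ✓
w2: successors {w2}; ¬q ∧ p → ¬p there: w2:T. ✓
w4: successors {w4}; ¬q ∧ p → ¬p there: w4:T. ✓
w6: successors {w1}; ¬q ∧ p → ¬p there: w1:T. ✓
w7: successors {w6}; ¬q ∧ p → ¬p there: w6:T. ✓
Satisfying worlds: {w0, w1, w2, w4, w6, w7}.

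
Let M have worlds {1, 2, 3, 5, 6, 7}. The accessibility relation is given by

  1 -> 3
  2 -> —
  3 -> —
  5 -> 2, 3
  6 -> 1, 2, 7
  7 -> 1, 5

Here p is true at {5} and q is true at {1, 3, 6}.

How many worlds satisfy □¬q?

2

1: successors {3}; ¬q there: 3:F. ✗
2: no successors, so □¬q holds vacuously. ✓
3: no successors, so □¬q holds vacuously. ✓
5: successors {2, 3}; ¬q there: 2:T, 3:F. ✗
6: successors {1, 2, 7}; ¬q there: 1:F, 2:T, 7:T. ✗
7: successors {1, 5}; ¬q there: 1:F, 5:T. ✗
Satisfying worlds: {2, 3}.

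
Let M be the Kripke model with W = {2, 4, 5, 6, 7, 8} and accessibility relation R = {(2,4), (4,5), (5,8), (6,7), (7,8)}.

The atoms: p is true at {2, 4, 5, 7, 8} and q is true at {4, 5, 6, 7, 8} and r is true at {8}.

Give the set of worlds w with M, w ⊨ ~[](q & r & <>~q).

{2, 4, 5, 6, 7}

2: [](q & r & <>~q) is F. ✓
4: [](q & r & <>~q) is F. ✓
5: [](q & r & <>~q) is F. ✓
6: [](q & r & <>~q) is F. ✓
7: [](q & r & <>~q) is F. ✓
8: [](q & r & <>~q) is T. ✗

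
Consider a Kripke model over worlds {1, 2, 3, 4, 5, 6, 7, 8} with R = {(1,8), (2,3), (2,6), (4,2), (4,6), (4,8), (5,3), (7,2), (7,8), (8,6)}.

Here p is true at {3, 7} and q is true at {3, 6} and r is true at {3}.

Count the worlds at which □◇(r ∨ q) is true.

4

1: successors {8}; ◇(r ∨ q) there: 8:T. ✓
2: successors {3, 6}; ◇(r ∨ q) there: 3:F, 6:F. ✗
3: no successors, so □◇(r ∨ q) holds vacuously. ✓
4: successors {2, 6, 8}; ◇(r ∨ q) there: 2:T, 6:F, 8:T. ✗
5: successors {3}; ◇(r ∨ q) there: 3:F. ✗
6: no successors, so □◇(r ∨ q) holds vacuously. ✓
7: successors {2, 8}; ◇(r ∨ q) there: 2:T, 8:T. ✓
8: successors {6}; ◇(r ∨ q) there: 6:F. ✗
Satisfying worlds: {1, 3, 6, 7}.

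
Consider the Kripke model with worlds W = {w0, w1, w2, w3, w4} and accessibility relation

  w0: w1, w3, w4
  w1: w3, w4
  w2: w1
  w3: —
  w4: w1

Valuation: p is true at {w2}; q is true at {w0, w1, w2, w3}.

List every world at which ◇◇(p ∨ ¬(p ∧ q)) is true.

w0: successors {w1, w3, w4}; ◇(p ∨ ¬(p ∧ q)) there: w1:T, w3:F, w4:T. ✓
w1: successors {w3, w4}; ◇(p ∨ ¬(p ∧ q)) there: w3:F, w4:T. ✓
w2: successors {w1}; ◇(p ∨ ¬(p ∧ q)) there: w1:T. ✓
w3: no successors, so ◇◇(p ∨ ¬(p ∧ q)) fails. ✗
w4: successors {w1}; ◇(p ∨ ¬(p ∧ q)) there: w1:T. ✓

{w0, w1, w2, w4}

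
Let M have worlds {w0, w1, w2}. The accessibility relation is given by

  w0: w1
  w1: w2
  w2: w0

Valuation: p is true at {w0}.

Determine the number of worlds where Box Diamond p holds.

w0: successors {w1}; Diamond p there: w1:F. ✗
w1: successors {w2}; Diamond p there: w2:T. ✓
w2: successors {w0}; Diamond p there: w0:F. ✗
Satisfying worlds: {w1}.

1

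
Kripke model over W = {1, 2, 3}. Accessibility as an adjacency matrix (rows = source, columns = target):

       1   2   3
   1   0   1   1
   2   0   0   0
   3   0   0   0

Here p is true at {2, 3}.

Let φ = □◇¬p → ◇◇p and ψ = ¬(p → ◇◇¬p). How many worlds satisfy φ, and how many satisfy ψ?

For □◇¬p → ◇◇p:
1: □◇¬p is F, ◇◇p is F. ✓
2: □◇¬p is T, ◇◇p is F. ✗
3: □◇¬p is T, ◇◇p is F. ✗
— 1 world.
For ¬(p → ◇◇¬p):
1: p → ◇◇¬p is T. ✗
2: p → ◇◇¬p is F. ✓
3: p → ◇◇¬p is F. ✓
— 2 worlds.

1 and 2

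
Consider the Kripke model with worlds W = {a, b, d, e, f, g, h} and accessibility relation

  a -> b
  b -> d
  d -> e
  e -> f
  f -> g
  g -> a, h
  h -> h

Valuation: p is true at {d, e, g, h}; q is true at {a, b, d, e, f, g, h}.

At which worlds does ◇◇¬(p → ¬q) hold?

a: successors {b}; ◇¬(p → ¬q) there: b:T. ✓
b: successors {d}; ◇¬(p → ¬q) there: d:T. ✓
d: successors {e}; ◇¬(p → ¬q) there: e:F. ✗
e: successors {f}; ◇¬(p → ¬q) there: f:T. ✓
f: successors {g}; ◇¬(p → ¬q) there: g:T. ✓
g: successors {a, h}; ◇¬(p → ¬q) there: a:F, h:T. ✓
h: successors {h}; ◇¬(p → ¬q) there: h:T. ✓

{a, b, e, f, g, h}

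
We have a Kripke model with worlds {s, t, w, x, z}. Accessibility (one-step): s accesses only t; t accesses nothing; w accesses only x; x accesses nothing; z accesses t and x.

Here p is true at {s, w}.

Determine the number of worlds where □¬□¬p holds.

s: successors {t}; ¬□¬p there: t:F. ✗
t: no successors, so □¬□¬p holds vacuously. ✓
w: successors {x}; ¬□¬p there: x:F. ✗
x: no successors, so □¬□¬p holds vacuously. ✓
z: successors {t, x}; ¬□¬p there: t:F, x:F. ✗
Satisfying worlds: {t, x}.

2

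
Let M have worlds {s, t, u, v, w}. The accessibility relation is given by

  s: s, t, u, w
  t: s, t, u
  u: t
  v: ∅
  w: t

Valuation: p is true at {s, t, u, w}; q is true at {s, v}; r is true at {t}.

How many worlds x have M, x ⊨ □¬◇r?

s: successors {s, t, u, w}; ¬◇r there: s:F, t:F, u:F, w:F. ✗
t: successors {s, t, u}; ¬◇r there: s:F, t:F, u:F. ✗
u: successors {t}; ¬◇r there: t:F. ✗
v: no successors, so □¬◇r holds vacuously. ✓
w: successors {t}; ¬◇r there: t:F. ✗
Satisfying worlds: {v}.

1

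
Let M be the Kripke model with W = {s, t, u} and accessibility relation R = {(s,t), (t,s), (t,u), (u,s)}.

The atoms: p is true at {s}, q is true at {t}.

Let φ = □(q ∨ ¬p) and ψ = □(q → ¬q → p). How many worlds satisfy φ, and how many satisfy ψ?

For □(q ∨ ¬p):
s: successors {t}; q ∨ ¬p there: t:T. ✓
t: successors {s, u}; q ∨ ¬p there: s:F, u:T. ✗
u: successors {s}; q ∨ ¬p there: s:F. ✗
— 1 world.
For □(q → ¬q → p):
s: successors {t}; q → ¬q → p there: t:T. ✓
t: successors {s, u}; q → ¬q → p there: s:T, u:T. ✓
u: successors {s}; q → ¬q → p there: s:T. ✓
— 3 worlds.

1 and 3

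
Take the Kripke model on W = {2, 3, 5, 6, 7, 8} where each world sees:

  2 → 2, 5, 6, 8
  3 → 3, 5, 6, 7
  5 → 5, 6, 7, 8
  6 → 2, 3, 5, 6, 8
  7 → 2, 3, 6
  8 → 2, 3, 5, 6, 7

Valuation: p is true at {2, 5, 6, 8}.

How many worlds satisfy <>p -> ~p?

2: <>p is T, ~p is F. ✗
3: <>p is T, ~p is T. ✓
5: <>p is T, ~p is F. ✗
6: <>p is T, ~p is F. ✗
7: <>p is T, ~p is T. ✓
8: <>p is T, ~p is F. ✗
Satisfying worlds: {3, 7}.

2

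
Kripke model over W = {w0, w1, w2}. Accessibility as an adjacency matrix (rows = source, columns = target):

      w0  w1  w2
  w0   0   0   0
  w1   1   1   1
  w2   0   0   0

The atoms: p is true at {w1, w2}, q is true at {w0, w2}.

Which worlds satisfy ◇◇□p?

{w1}

w0: no successors, so ◇◇□p fails. ✗
w1: successors {w0, w1, w2}; ◇□p there: w0:F, w1:T, w2:F. ✓
w2: no successors, so ◇◇□p fails. ✗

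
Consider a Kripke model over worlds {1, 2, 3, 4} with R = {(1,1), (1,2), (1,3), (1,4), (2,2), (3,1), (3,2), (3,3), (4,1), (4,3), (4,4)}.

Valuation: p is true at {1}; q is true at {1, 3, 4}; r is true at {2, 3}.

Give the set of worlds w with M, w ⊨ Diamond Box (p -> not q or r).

{1, 2, 3}

1: successors {1, 2, 3, 4}; Box (p -> not q or r) there: 1:F, 2:T, 3:F, 4:F. ✓
2: successors {2}; Box (p -> not q or r) there: 2:T. ✓
3: successors {1, 2, 3}; Box (p -> not q or r) there: 1:F, 2:T, 3:F. ✓
4: successors {1, 3, 4}; Box (p -> not q or r) there: 1:F, 3:F, 4:F. ✗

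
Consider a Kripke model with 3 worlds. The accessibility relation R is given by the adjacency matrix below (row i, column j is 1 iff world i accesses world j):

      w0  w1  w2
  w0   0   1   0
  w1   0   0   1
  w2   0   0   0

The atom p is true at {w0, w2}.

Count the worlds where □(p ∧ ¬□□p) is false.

2

w0: successors {w1}; p ∧ ¬□□p there: w1:F. ✗
w1: successors {w2}; p ∧ ¬□□p there: w2:F. ✗
w2: no successors, so □(p ∧ ¬□□p) holds vacuously. ✓
Satisfying worlds: {w2}.
So □(p ∧ ¬□□p) fails at the other 2 worlds.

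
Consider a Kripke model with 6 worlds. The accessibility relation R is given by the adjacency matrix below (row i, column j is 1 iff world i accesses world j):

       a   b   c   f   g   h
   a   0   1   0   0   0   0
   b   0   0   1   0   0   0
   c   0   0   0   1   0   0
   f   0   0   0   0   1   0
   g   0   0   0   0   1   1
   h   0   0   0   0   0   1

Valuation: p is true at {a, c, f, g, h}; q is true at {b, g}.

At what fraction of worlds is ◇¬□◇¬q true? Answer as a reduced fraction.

a: successors {b}; ¬□◇¬q there: b:F. ✗
b: successors {c}; ¬□◇¬q there: c:T. ✓
c: successors {f}; ¬□◇¬q there: f:F. ✗
f: successors {g}; ¬□◇¬q there: g:F. ✗
g: successors {g, h}; ¬□◇¬q there: g:F, h:F. ✗
h: successors {h}; ¬□◇¬q there: h:F. ✗
That's 1 of 6 worlds, so 1/6.

1/6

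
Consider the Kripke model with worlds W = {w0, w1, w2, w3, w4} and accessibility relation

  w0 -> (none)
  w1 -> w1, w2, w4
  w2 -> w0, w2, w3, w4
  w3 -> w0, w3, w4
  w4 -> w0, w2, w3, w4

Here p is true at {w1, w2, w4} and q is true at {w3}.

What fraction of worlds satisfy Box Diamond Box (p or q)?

2/5

w0: no successors, so Box Diamond Box (p or q) holds vacuously. ✓
w1: successors {w1, w2, w4}; Diamond Box (p or q) there: w1:T, w2:T, w4:T. ✓
w2: successors {w0, w2, w3, w4}; Diamond Box (p or q) there: w0:F, w2:T, w3:T, w4:T. ✗
w3: successors {w0, w3, w4}; Diamond Box (p or q) there: w0:F, w3:T, w4:T. ✗
w4: successors {w0, w2, w3, w4}; Diamond Box (p or q) there: w0:F, w2:T, w3:T, w4:T. ✗
That's 2 of 5 worlds, so 2/5.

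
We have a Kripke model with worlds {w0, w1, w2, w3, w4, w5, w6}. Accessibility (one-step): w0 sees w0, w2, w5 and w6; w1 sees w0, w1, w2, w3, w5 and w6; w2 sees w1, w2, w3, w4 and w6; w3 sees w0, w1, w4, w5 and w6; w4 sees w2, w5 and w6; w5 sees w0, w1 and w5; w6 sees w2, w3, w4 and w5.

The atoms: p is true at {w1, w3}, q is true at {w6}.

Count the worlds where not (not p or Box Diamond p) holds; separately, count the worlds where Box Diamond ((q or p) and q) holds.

2 and 0

For not (not p or Box Diamond p):
w0: not p or Box Diamond p is T. ✗
w1: not p or Box Diamond p is F. ✓
w2: not p or Box Diamond p is T. ✗
w3: not p or Box Diamond p is F. ✓
w4: not p or Box Diamond p is T. ✗
w5: not p or Box Diamond p is T. ✗
w6: not p or Box Diamond p is T. ✗
— 2 worlds.
For Box Diamond ((q or p) and q):
w0: successors {w0, w2, w5, w6}; Diamond ((q or p) and q) there: w0:T, w2:T, w5:F, w6:F. ✗
w1: successors {w0, w1, w2, w3, w5, w6}; Diamond ((q or p) and q) there: w0:T, w1:T, w2:T, w3:T, w5:F, w6:F. ✗
w2: successors {w1, w2, w3, w4, w6}; Diamond ((q or p) and q) there: w1:T, w2:T, w3:T, w4:T, w6:F. ✗
w3: successors {w0, w1, w4, w5, w6}; Diamond ((q or p) and q) there: w0:T, w1:T, w4:T, w5:F, w6:F. ✗
w4: successors {w2, w5, w6}; Diamond ((q or p) and q) there: w2:T, w5:F, w6:F. ✗
w5: successors {w0, w1, w5}; Diamond ((q or p) and q) there: w0:T, w1:T, w5:F. ✗
w6: successors {w2, w3, w4, w5}; Diamond ((q or p) and q) there: w2:T, w3:T, w4:T, w5:F. ✗
— 0 worlds.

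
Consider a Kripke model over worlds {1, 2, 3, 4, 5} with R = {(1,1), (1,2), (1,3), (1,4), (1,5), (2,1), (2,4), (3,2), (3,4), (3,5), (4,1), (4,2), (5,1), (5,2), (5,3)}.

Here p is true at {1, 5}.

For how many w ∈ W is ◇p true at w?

5

1: successors {1, 2, 3, 4, 5}; p there: 1:T, 2:F, 3:F, 4:F, 5:T. ✓
2: successors {1, 4}; p there: 1:T, 4:F. ✓
3: successors {2, 4, 5}; p there: 2:F, 4:F, 5:T. ✓
4: successors {1, 2}; p there: 1:T, 2:F. ✓
5: successors {1, 2, 3}; p there: 1:T, 2:F, 3:F. ✓
Satisfying worlds: {1, 2, 3, 4, 5}.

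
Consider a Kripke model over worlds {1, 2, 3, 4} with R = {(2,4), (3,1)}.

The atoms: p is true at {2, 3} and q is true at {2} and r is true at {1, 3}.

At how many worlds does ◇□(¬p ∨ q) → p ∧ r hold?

3

1: ◇□(¬p ∨ q) is F, p ∧ r is F. ✓
2: ◇□(¬p ∨ q) is T, p ∧ r is F. ✗
3: ◇□(¬p ∨ q) is T, p ∧ r is T. ✓
4: ◇□(¬p ∨ q) is F, p ∧ r is F. ✓
Satisfying worlds: {1, 3, 4}.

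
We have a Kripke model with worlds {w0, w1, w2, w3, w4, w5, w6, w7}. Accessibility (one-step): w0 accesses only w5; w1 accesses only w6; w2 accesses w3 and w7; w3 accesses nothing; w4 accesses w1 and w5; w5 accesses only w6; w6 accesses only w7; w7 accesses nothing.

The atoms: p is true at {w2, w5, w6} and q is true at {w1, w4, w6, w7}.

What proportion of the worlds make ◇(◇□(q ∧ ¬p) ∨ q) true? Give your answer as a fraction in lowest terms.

w0: successors {w5}; ◇□(q ∧ ¬p) ∨ q there: w5:T. ✓
w1: successors {w6}; ◇□(q ∧ ¬p) ∨ q there: w6:T. ✓
w2: successors {w3, w7}; ◇□(q ∧ ¬p) ∨ q there: w3:F, w7:T. ✓
w3: no successors, so ◇(◇□(q ∧ ¬p) ∨ q) fails. ✗
w4: successors {w1, w5}; ◇□(q ∧ ¬p) ∨ q there: w1:T, w5:T. ✓
w5: successors {w6}; ◇□(q ∧ ¬p) ∨ q there: w6:T. ✓
w6: successors {w7}; ◇□(q ∧ ¬p) ∨ q there: w7:T. ✓
w7: no successors, so ◇(◇□(q ∧ ¬p) ∨ q) fails. ✗
That's 6 of 8 worlds, so 6/8 = 3/4.

3/4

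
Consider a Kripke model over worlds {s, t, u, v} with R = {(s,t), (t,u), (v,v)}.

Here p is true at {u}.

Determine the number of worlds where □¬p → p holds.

s: □¬p is T, p is F. ✗
t: □¬p is F, p is F. ✓
u: □¬p is T, p is T. ✓
v: □¬p is T, p is F. ✗
Satisfying worlds: {t, u}.

2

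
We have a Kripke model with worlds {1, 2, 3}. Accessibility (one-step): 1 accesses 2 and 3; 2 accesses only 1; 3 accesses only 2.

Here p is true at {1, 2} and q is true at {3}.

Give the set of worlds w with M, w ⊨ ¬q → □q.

{3}

1: ¬q is T, □q is F. ✗
2: ¬q is T, □q is F. ✗
3: ¬q is F, □q is F. ✓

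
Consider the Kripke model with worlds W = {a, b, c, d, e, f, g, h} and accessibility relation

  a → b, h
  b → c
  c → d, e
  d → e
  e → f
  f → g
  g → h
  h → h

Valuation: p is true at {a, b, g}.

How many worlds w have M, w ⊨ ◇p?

a: successors {b, h}; p there: b:T, h:F. ✓
b: successors {c}; p there: c:F. ✗
c: successors {d, e}; p there: d:F, e:F. ✗
d: successors {e}; p there: e:F. ✗
e: successors {f}; p there: f:F. ✗
f: successors {g}; p there: g:T. ✓
g: successors {h}; p there: h:F. ✗
h: successors {h}; p there: h:F. ✗
Satisfying worlds: {a, f}.

2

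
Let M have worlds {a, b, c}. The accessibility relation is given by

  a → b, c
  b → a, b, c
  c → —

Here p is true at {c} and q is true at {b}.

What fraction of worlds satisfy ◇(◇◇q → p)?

2/3

a: successors {b, c}; ◇◇q → p there: b:F, c:T. ✓
b: successors {a, b, c}; ◇◇q → p there: a:F, b:F, c:T. ✓
c: no successors, so ◇(◇◇q → p) fails. ✗
That's 2 of 3 worlds, so 2/3.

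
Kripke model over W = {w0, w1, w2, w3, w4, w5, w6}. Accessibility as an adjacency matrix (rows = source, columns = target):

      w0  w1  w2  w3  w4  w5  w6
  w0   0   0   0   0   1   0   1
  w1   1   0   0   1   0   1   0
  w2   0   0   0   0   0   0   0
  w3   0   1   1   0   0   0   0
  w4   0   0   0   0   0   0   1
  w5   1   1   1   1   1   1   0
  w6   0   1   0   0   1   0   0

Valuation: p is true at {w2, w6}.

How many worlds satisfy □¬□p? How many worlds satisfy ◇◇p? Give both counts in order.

For □¬□p:
w0: successors {w4, w6}; ¬□p there: w4:F, w6:T. ✗
w1: successors {w0, w3, w5}; ¬□p there: w0:T, w3:T, w5:T. ✓
w2: no successors, so □¬□p holds vacuously. ✓
w3: successors {w1, w2}; ¬□p there: w1:T, w2:F. ✗
w4: successors {w6}; ¬□p there: w6:T. ✓
w5: successors {w0, w1, w2, w3, w4, w5}; ¬□p there: w0:T, w1:T, w2:F, w3:T, w4:F, w5:T. ✗
w6: successors {w1, w4}; ¬□p there: w1:T, w4:F. ✗
— 3 worlds.
For ◇◇p:
w0: successors {w4, w6}; ◇p there: w4:T, w6:F. ✓
w1: successors {w0, w3, w5}; ◇p there: w0:T, w3:T, w5:T. ✓
w2: no successors, so ◇◇p fails. ✗
w3: successors {w1, w2}; ◇p there: w1:F, w2:F. ✗
w4: successors {w6}; ◇p there: w6:F. ✗
w5: successors {w0, w1, w2, w3, w4, w5}; ◇p there: w0:T, w1:F, w2:F, w3:T, w4:T, w5:T. ✓
w6: successors {w1, w4}; ◇p there: w1:F, w4:T. ✓
— 4 worlds.

3 and 4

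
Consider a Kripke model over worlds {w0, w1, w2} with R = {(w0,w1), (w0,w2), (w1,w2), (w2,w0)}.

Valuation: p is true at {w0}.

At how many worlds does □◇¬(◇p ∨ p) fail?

2

w0: successors {w1, w2}; ◇¬(◇p ∨ p) there: w1:F, w2:F. ✗
w1: successors {w2}; ◇¬(◇p ∨ p) there: w2:F. ✗
w2: successors {w0}; ◇¬(◇p ∨ p) there: w0:T. ✓
Satisfying worlds: {w2}.
So □◇¬(◇p ∨ p) fails at the other 2 worlds.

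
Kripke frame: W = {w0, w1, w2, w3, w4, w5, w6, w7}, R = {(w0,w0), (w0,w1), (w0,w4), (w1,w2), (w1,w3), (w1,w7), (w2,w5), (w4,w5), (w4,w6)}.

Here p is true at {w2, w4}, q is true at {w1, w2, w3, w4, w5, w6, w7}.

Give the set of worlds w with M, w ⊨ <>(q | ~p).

{w0, w1, w2, w4}

w0: successors {w0, w1, w4}; q | ~p there: w0:T, w1:T, w4:T. ✓
w1: successors {w2, w3, w7}; q | ~p there: w2:T, w3:T, w7:T. ✓
w2: successors {w5}; q | ~p there: w5:T. ✓
w3: no successors, so <>(q | ~p) fails. ✗
w4: successors {w5, w6}; q | ~p there: w5:T, w6:T. ✓
w5: no successors, so <>(q | ~p) fails. ✗
w6: no successors, so <>(q | ~p) fails. ✗
w7: no successors, so <>(q | ~p) fails. ✗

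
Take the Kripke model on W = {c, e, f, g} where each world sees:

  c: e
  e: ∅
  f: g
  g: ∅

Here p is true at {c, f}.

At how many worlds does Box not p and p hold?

2

c: Box not p is T, p is T. ✓
e: Box not p is T, p is F. ✗
f: Box not p is T, p is T. ✓
g: Box not p is T, p is F. ✗
Satisfying worlds: {c, f}.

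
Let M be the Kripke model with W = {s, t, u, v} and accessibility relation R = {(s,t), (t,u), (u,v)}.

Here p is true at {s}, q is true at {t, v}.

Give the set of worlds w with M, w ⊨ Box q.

s: successors {t}; q there: t:T. ✓
t: successors {u}; q there: u:F. ✗
u: successors {v}; q there: v:T. ✓
v: no successors, so Box q holds vacuously. ✓

{s, u, v}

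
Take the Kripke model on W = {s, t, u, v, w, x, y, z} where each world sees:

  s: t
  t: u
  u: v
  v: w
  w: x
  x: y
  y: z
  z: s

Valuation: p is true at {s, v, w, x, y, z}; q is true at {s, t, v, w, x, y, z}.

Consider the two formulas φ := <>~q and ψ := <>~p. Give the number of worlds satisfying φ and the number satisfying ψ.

For <>~q:
s: successors {t}; ~q there: t:F. ✗
t: successors {u}; ~q there: u:T. ✓
u: successors {v}; ~q there: v:F. ✗
v: successors {w}; ~q there: w:F. ✗
w: successors {x}; ~q there: x:F. ✗
x: successors {y}; ~q there: y:F. ✗
y: successors {z}; ~q there: z:F. ✗
z: successors {s}; ~q there: s:F. ✗
— 1 world.
For <>~p:
s: successors {t}; ~p there: t:T. ✓
t: successors {u}; ~p there: u:T. ✓
u: successors {v}; ~p there: v:F. ✗
v: successors {w}; ~p there: w:F. ✗
w: successors {x}; ~p there: x:F. ✗
x: successors {y}; ~p there: y:F. ✗
y: successors {z}; ~p there: z:F. ✗
z: successors {s}; ~p there: s:F. ✗
— 2 worlds.

1 and 2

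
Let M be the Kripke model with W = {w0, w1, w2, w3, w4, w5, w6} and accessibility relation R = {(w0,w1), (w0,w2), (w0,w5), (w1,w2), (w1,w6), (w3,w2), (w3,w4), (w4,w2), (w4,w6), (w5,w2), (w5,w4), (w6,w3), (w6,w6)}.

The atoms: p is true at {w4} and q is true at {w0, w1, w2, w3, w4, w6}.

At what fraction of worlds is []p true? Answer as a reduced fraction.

w0: successors {w1, w2, w5}; p there: w1:F, w2:F, w5:F. ✗
w1: successors {w2, w6}; p there: w2:F, w6:F. ✗
w2: no successors, so []p holds vacuously. ✓
w3: successors {w2, w4}; p there: w2:F, w4:T. ✗
w4: successors {w2, w6}; p there: w2:F, w6:F. ✗
w5: successors {w2, w4}; p there: w2:F, w4:T. ✗
w6: successors {w3, w6}; p there: w3:F, w6:F. ✗
That's 1 of 7 worlds, so 1/7.

1/7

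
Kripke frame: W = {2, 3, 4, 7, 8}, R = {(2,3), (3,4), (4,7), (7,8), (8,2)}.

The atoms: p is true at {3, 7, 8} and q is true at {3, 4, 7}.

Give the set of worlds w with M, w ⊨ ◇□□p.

{2, 3, 7}

2: successors {3}; □□p there: 3:T. ✓
3: successors {4}; □□p there: 4:T. ✓
4: successors {7}; □□p there: 7:F. ✗
7: successors {8}; □□p there: 8:T. ✓
8: successors {2}; □□p there: 2:F. ✗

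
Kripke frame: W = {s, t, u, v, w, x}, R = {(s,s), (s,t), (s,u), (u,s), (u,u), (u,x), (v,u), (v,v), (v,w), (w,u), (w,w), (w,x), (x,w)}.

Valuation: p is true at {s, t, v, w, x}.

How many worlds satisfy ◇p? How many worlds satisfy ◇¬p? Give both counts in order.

5 and 4

For ◇p:
s: successors {s, t, u}; p there: s:T, t:T, u:F. ✓
t: no successors, so ◇p fails. ✗
u: successors {s, u, x}; p there: s:T, u:F, x:T. ✓
v: successors {u, v, w}; p there: u:F, v:T, w:T. ✓
w: successors {u, w, x}; p there: u:F, w:T, x:T. ✓
x: successors {w}; p there: w:T. ✓
— 5 worlds.
For ◇¬p:
s: successors {s, t, u}; ¬p there: s:F, t:F, u:T. ✓
t: no successors, so ◇¬p fails. ✗
u: successors {s, u, x}; ¬p there: s:F, u:T, x:F. ✓
v: successors {u, v, w}; ¬p there: u:T, v:F, w:F. ✓
w: successors {u, w, x}; ¬p there: u:T, w:F, x:F. ✓
x: successors {w}; ¬p there: w:F. ✗
— 4 worlds.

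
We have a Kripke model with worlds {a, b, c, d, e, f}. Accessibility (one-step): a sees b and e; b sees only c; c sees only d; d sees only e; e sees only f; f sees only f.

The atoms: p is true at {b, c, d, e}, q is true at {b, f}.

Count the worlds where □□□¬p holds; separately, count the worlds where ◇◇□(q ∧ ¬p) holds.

4 and 5

For □□□¬p:
a: successors {b, e}; □□¬p there: b:F, e:T. ✗
b: successors {c}; □□¬p there: c:F. ✗
c: successors {d}; □□¬p there: d:T. ✓
d: successors {e}; □□¬p there: e:T. ✓
e: successors {f}; □□¬p there: f:T. ✓
f: successors {f}; □□¬p there: f:T. ✓
— 4 worlds.
For ◇◇□(q ∧ ¬p):
a: successors {b, e}; ◇□(q ∧ ¬p) there: b:F, e:T. ✓
b: successors {c}; ◇□(q ∧ ¬p) there: c:F. ✗
c: successors {d}; ◇□(q ∧ ¬p) there: d:T. ✓
d: successors {e}; ◇□(q ∧ ¬p) there: e:T. ✓
e: successors {f}; ◇□(q ∧ ¬p) there: f:T. ✓
f: successors {f}; ◇□(q ∧ ¬p) there: f:T. ✓
— 5 worlds.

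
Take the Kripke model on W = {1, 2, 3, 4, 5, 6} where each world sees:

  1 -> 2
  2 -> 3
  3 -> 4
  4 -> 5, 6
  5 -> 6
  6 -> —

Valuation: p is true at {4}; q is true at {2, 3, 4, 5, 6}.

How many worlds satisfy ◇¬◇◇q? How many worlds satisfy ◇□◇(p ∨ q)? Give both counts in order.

For ◇¬◇◇q:
1: successors {2}; ¬◇◇q there: 2:F. ✗
2: successors {3}; ¬◇◇q there: 3:F. ✗
3: successors {4}; ¬◇◇q there: 4:F. ✗
4: successors {5, 6}; ¬◇◇q there: 5:T, 6:T. ✓
5: successors {6}; ¬◇◇q there: 6:T. ✓
6: no successors, so ◇¬◇◇q fails. ✗
— 2 worlds.
For ◇□◇(p ∨ q):
1: successors {2}; □◇(p ∨ q) there: 2:T. ✓
2: successors {3}; □◇(p ∨ q) there: 3:T. ✓
3: successors {4}; □◇(p ∨ q) there: 4:F. ✗
4: successors {5, 6}; □◇(p ∨ q) there: 5:F, 6:T. ✓
5: successors {6}; □◇(p ∨ q) there: 6:T. ✓
6: no successors, so ◇□◇(p ∨ q) fails. ✗
— 4 worlds.

2 and 4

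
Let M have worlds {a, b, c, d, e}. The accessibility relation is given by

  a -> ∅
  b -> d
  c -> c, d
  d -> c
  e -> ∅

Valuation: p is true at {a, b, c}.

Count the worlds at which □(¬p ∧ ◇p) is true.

3

a: no successors, so □(¬p ∧ ◇p) holds vacuously. ✓
b: successors {d}; ¬p ∧ ◇p there: d:T. ✓
c: successors {c, d}; ¬p ∧ ◇p there: c:F, d:T. ✗
d: successors {c}; ¬p ∧ ◇p there: c:F. ✗
e: no successors, so □(¬p ∧ ◇p) holds vacuously. ✓
Satisfying worlds: {a, b, e}.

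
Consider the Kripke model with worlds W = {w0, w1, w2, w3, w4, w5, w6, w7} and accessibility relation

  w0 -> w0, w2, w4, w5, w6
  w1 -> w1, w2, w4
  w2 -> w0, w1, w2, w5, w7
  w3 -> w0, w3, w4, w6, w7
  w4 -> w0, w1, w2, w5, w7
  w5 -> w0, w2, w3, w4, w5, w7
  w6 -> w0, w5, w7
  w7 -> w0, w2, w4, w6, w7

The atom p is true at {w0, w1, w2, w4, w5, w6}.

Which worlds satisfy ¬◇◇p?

w0: ◇◇p is T. ✗
w1: ◇◇p is T. ✗
w2: ◇◇p is T. ✗
w3: ◇◇p is T. ✗
w4: ◇◇p is T. ✗
w5: ◇◇p is T. ✗
w6: ◇◇p is T. ✗
w7: ◇◇p is T. ✗

∅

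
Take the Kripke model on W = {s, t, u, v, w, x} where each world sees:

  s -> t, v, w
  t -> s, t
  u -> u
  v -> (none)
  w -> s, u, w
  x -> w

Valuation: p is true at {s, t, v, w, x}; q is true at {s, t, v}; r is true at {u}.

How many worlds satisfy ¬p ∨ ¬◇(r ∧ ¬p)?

s: ¬p is F, ¬◇(r ∧ ¬p) is T. ✓
t: ¬p is F, ¬◇(r ∧ ¬p) is T. ✓
u: ¬p is T, ¬◇(r ∧ ¬p) is F. ✓
v: ¬p is F, ¬◇(r ∧ ¬p) is T. ✓
w: ¬p is F, ¬◇(r ∧ ¬p) is F. ✗
x: ¬p is F, ¬◇(r ∧ ¬p) is T. ✓
Satisfying worlds: {s, t, u, v, x}.

5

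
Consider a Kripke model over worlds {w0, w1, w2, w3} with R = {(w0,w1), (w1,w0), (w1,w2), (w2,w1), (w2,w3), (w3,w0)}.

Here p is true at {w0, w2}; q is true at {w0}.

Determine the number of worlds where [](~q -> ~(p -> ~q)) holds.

1

w0: successors {w1}; ~q -> ~(p -> ~q) there: w1:F. ✗
w1: successors {w0, w2}; ~q -> ~(p -> ~q) there: w0:T, w2:F. ✗
w2: successors {w1, w3}; ~q -> ~(p -> ~q) there: w1:F, w3:F. ✗
w3: successors {w0}; ~q -> ~(p -> ~q) there: w0:T. ✓
Satisfying worlds: {w3}.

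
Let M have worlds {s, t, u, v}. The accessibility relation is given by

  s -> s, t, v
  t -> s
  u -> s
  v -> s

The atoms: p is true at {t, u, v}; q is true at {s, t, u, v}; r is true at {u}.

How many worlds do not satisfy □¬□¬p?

1

s: successors {s, t, v}; ¬□¬p there: s:T, t:F, v:F. ✗
t: successors {s}; ¬□¬p there: s:T. ✓
u: successors {s}; ¬□¬p there: s:T. ✓
v: successors {s}; ¬□¬p there: s:T. ✓
Satisfying worlds: {t, u, v}.
So □¬□¬p fails at the other 1 world.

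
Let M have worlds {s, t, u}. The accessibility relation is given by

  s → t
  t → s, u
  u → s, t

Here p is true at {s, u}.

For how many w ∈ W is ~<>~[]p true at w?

s: <>~[]p is F. ✓
t: <>~[]p is T. ✗
u: <>~[]p is T. ✗
Satisfying worlds: {s}.

1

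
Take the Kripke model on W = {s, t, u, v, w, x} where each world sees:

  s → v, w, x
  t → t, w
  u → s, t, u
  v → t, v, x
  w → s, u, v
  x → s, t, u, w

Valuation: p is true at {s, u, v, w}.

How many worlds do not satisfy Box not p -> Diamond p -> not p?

s: Box not p is F, Diamond p -> not p is F. ✓
t: Box not p is F, Diamond p -> not p is T. ✓
u: Box not p is F, Diamond p -> not p is F. ✓
v: Box not p is F, Diamond p -> not p is F. ✓
w: Box not p is F, Diamond p -> not p is F. ✓
x: Box not p is F, Diamond p -> not p is T. ✓
Satisfying worlds: {s, t, u, v, w, x}.
So Box not p -> Diamond p -> not p fails at the other 0 worlds.

0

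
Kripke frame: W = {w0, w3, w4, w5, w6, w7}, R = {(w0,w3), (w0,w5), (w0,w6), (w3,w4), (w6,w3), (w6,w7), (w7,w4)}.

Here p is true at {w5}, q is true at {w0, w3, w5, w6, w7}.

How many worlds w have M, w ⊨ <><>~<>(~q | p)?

w0: successors {w3, w5, w6}; <>~<>(~q | p) there: w3:T, w5:F, w6:F. ✓
w3: successors {w4}; <>~<>(~q | p) there: w4:F. ✗
w4: no successors, so <><>~<>(~q | p) fails. ✗
w5: no successors, so <><>~<>(~q | p) fails. ✗
w6: successors {w3, w7}; <>~<>(~q | p) there: w3:T, w7:T. ✓
w7: successors {w4}; <>~<>(~q | p) there: w4:F. ✗
Satisfying worlds: {w0, w6}.

2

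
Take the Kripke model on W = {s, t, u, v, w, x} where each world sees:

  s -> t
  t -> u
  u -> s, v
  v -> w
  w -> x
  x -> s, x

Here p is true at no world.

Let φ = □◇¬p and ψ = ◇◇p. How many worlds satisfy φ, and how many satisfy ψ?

6 and 0

For □◇¬p:
s: successors {t}; ◇¬p there: t:T. ✓
t: successors {u}; ◇¬p there: u:T. ✓
u: successors {s, v}; ◇¬p there: s:T, v:T. ✓
v: successors {w}; ◇¬p there: w:T. ✓
w: successors {x}; ◇¬p there: x:T. ✓
x: successors {s, x}; ◇¬p there: s:T, x:T. ✓
— 6 worlds.
For ◇◇p:
s: successors {t}; ◇p there: t:F. ✗
t: successors {u}; ◇p there: u:F. ✗
u: successors {s, v}; ◇p there: s:F, v:F. ✗
v: successors {w}; ◇p there: w:F. ✗
w: successors {x}; ◇p there: x:F. ✗
x: successors {s, x}; ◇p there: s:F, x:F. ✗
— 0 worlds.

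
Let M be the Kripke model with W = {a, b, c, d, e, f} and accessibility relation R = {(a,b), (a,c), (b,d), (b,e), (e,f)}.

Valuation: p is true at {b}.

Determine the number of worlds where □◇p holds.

3

a: successors {b, c}; ◇p there: b:F, c:F. ✗
b: successors {d, e}; ◇p there: d:F, e:F. ✗
c: no successors, so □◇p holds vacuously. ✓
d: no successors, so □◇p holds vacuously. ✓
e: successors {f}; ◇p there: f:F. ✗
f: no successors, so □◇p holds vacuously. ✓
Satisfying worlds: {c, d, f}.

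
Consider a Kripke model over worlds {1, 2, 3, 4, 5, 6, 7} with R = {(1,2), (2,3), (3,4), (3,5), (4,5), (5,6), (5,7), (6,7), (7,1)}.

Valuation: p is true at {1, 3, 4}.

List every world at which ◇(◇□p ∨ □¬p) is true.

1: successors {2}; ◇□p ∨ □¬p there: 2:F. ✗
2: successors {3}; ◇□p ∨ □¬p there: 3:F. ✗
3: successors {4, 5}; ◇□p ∨ □¬p there: 4:T, 5:T. ✓
4: successors {5}; ◇□p ∨ □¬p there: 5:T. ✓
5: successors {6, 7}; ◇□p ∨ □¬p there: 6:T, 7:F. ✓
6: successors {7}; ◇□p ∨ □¬p there: 7:F. ✗
7: successors {1}; ◇□p ∨ □¬p there: 1:T. ✓

{3, 4, 5, 7}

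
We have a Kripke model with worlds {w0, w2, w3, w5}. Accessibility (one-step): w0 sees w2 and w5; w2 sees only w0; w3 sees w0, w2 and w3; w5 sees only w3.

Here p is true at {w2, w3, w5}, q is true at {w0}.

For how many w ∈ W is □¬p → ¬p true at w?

3

w0: □¬p is F, ¬p is T. ✓
w2: □¬p is T, ¬p is F. ✗
w3: □¬p is F, ¬p is F. ✓
w5: □¬p is F, ¬p is F. ✓
Satisfying worlds: {w0, w3, w5}.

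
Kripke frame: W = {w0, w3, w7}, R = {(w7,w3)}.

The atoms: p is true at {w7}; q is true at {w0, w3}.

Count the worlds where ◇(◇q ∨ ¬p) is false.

2

w0: no successors, so ◇(◇q ∨ ¬p) fails. ✗
w3: no successors, so ◇(◇q ∨ ¬p) fails. ✗
w7: successors {w3}; ◇q ∨ ¬p there: w3:T. ✓
Satisfying worlds: {w7}.
So ◇(◇q ∨ ¬p) fails at the other 2 worlds.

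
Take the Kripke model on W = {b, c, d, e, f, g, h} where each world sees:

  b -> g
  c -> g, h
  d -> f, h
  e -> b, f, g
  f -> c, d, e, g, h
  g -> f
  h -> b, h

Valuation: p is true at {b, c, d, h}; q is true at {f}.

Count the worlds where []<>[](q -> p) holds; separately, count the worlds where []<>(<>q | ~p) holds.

5 and 3

For []<>[](q -> p):
b: successors {g}; <>[](q -> p) there: g:T. ✓
c: successors {g, h}; <>[](q -> p) there: g:T, h:T. ✓
d: successors {f, h}; <>[](q -> p) there: f:T, h:T. ✓
e: successors {b, f, g}; <>[](q -> p) there: b:F, f:T, g:T. ✗
f: successors {c, d, e, g, h}; <>[](q -> p) there: c:T, d:T, e:T, g:T, h:T. ✓
g: successors {f}; <>[](q -> p) there: f:T. ✓
h: successors {b, h}; <>[](q -> p) there: b:F, h:T. ✗
— 5 worlds.
For []<>(<>q | ~p):
b: successors {g}; <>(<>q | ~p) there: g:T. ✓
c: successors {g, h}; <>(<>q | ~p) there: g:T, h:F. ✗
d: successors {f, h}; <>(<>q | ~p) there: f:T, h:F. ✗
e: successors {b, f, g}; <>(<>q | ~p) there: b:T, f:T, g:T. ✓
f: successors {c, d, e, g, h}; <>(<>q | ~p) there: c:T, d:T, e:T, g:T, h:F. ✗
g: successors {f}; <>(<>q | ~p) there: f:T. ✓
h: successors {b, h}; <>(<>q | ~p) there: b:T, h:F. ✗
— 3 worlds.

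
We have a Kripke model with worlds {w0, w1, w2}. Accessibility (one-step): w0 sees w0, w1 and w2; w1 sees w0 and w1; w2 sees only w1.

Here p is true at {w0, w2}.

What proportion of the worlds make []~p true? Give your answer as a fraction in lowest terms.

1/3

w0: successors {w0, w1, w2}; ~p there: w0:F, w1:T, w2:F. ✗
w1: successors {w0, w1}; ~p there: w0:F, w1:T. ✗
w2: successors {w1}; ~p there: w1:T. ✓
That's 1 of 3 worlds, so 1/3.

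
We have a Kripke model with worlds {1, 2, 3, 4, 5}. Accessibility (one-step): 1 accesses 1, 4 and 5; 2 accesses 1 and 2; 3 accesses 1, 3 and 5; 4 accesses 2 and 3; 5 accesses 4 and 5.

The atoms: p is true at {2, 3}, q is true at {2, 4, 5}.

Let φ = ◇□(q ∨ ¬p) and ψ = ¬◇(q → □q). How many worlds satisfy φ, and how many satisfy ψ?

5 and 0

For ◇□(q ∨ ¬p):
1: successors {1, 4, 5}; □(q ∨ ¬p) there: 1:T, 4:F, 5:T. ✓
2: successors {1, 2}; □(q ∨ ¬p) there: 1:T, 2:T. ✓
3: successors {1, 3, 5}; □(q ∨ ¬p) there: 1:T, 3:F, 5:T. ✓
4: successors {2, 3}; □(q ∨ ¬p) there: 2:T, 3:F. ✓
5: successors {4, 5}; □(q ∨ ¬p) there: 4:F, 5:T. ✓
— 5 worlds.
For ¬◇(q → □q):
1: ◇(q → □q) is T. ✗
2: ◇(q → □q) is T. ✗
3: ◇(q → □q) is T. ✗
4: ◇(q → □q) is T. ✗
5: ◇(q → □q) is T. ✗
— 0 worlds.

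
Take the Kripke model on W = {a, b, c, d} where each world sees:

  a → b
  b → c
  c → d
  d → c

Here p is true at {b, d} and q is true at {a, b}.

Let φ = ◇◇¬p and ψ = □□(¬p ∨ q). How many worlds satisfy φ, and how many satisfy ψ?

For ◇◇¬p:
a: successors {b}; ◇¬p there: b:T. ✓
b: successors {c}; ◇¬p there: c:F. ✗
c: successors {d}; ◇¬p there: d:T. ✓
d: successors {c}; ◇¬p there: c:F. ✗
— 2 worlds.
For □□(¬p ∨ q):
a: successors {b}; □(¬p ∨ q) there: b:T. ✓
b: successors {c}; □(¬p ∨ q) there: c:F. ✗
c: successors {d}; □(¬p ∨ q) there: d:T. ✓
d: successors {c}; □(¬p ∨ q) there: c:F. ✗
— 2 worlds.

2 and 2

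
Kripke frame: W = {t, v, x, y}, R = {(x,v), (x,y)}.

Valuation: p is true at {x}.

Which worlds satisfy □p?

{t, v, y}

t: no successors, so □p holds vacuously. ✓
v: no successors, so □p holds vacuously. ✓
x: successors {v, y}; p there: v:F, y:F. ✗
y: no successors, so □p holds vacuously. ✓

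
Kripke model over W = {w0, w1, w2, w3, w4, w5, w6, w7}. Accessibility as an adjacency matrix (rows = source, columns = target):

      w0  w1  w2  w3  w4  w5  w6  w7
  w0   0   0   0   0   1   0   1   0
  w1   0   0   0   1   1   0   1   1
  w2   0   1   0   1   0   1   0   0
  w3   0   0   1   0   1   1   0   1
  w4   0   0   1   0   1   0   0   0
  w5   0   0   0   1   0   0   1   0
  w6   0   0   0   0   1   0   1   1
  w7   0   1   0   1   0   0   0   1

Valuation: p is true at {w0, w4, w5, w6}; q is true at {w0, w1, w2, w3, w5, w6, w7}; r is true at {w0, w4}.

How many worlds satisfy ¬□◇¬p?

0

w0: □◇¬p is T. ✗
w1: □◇¬p is T. ✗
w2: □◇¬p is T. ✗
w3: □◇¬p is T. ✗
w4: □◇¬p is T. ✗
w5: □◇¬p is T. ✗
w6: □◇¬p is T. ✗
w7: □◇¬p is T. ✗
Satisfying worlds: ∅.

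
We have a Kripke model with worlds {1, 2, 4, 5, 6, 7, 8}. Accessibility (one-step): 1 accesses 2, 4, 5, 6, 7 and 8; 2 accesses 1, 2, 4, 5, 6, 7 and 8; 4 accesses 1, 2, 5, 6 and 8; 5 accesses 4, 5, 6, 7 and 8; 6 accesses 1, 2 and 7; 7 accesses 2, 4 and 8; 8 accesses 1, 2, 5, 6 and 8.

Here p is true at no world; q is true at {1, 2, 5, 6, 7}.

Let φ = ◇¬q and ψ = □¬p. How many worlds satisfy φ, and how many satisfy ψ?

For ◇¬q:
1: successors {2, 4, 5, 6, 7, 8}; ¬q there: 2:F, 4:T, 5:F, 6:F, 7:F, 8:T. ✓
2: successors {1, 2, 4, 5, 6, 7, 8}; ¬q there: 1:F, 2:F, 4:T, 5:F, 6:F, 7:F, 8:T. ✓
4: successors {1, 2, 5, 6, 8}; ¬q there: 1:F, 2:F, 5:F, 6:F, 8:T. ✓
5: successors {4, 5, 6, 7, 8}; ¬q there: 4:T, 5:F, 6:F, 7:F, 8:T. ✓
6: successors {1, 2, 7}; ¬q there: 1:F, 2:F, 7:F. ✗
7: successors {2, 4, 8}; ¬q there: 2:F, 4:T, 8:T. ✓
8: successors {1, 2, 5, 6, 8}; ¬q there: 1:F, 2:F, 5:F, 6:F, 8:T. ✓
— 6 worlds.
For □¬p:
1: successors {2, 4, 5, 6, 7, 8}; ¬p there: 2:T, 4:T, 5:T, 6:T, 7:T, 8:T. ✓
2: successors {1, 2, 4, 5, 6, 7, 8}; ¬p there: 1:T, 2:T, 4:T, 5:T, 6:T, 7:T, 8:T. ✓
4: successors {1, 2, 5, 6, 8}; ¬p there: 1:T, 2:T, 5:T, 6:T, 8:T. ✓
5: successors {4, 5, 6, 7, 8}; ¬p there: 4:T, 5:T, 6:T, 7:T, 8:T. ✓
6: successors {1, 2, 7}; ¬p there: 1:T, 2:T, 7:T. ✓
7: successors {2, 4, 8}; ¬p there: 2:T, 4:T, 8:T. ✓
8: successors {1, 2, 5, 6, 8}; ¬p there: 1:T, 2:T, 5:T, 6:T, 8:T. ✓
— 7 worlds.

6 and 7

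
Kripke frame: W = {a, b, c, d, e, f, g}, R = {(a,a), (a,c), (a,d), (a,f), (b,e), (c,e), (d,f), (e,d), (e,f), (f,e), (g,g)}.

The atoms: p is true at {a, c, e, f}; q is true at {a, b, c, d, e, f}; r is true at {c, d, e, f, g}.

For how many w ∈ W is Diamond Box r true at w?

a: successors {a, c, d, f}; Box r there: a:F, c:T, d:T, f:T. ✓
b: successors {e}; Box r there: e:T. ✓
c: successors {e}; Box r there: e:T. ✓
d: successors {f}; Box r there: f:T. ✓
e: successors {d, f}; Box r there: d:T, f:T. ✓
f: successors {e}; Box r there: e:T. ✓
g: successors {g}; Box r there: g:T. ✓
Satisfying worlds: {a, b, c, d, e, f, g}.

7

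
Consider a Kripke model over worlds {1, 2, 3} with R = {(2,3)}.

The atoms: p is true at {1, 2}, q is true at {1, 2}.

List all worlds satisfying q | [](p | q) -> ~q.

1: q | [](p | q) is T, ~q is F. ✗
2: q | [](p | q) is T, ~q is F. ✗
3: q | [](p | q) is T, ~q is T. ✓

{3}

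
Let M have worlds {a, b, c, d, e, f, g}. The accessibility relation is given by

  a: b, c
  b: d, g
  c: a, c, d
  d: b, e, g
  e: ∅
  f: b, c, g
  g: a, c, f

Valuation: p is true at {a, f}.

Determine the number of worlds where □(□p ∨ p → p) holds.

a: successors {b, c}; □p ∨ p → p there: b:T, c:T. ✓
b: successors {d, g}; □p ∨ p → p there: d:T, g:T. ✓
c: successors {a, c, d}; □p ∨ p → p there: a:T, c:T, d:T. ✓
d: successors {b, e, g}; □p ∨ p → p there: b:T, e:F, g:T. ✗
e: no successors, so □(□p ∨ p → p) holds vacuously. ✓
f: successors {b, c, g}; □p ∨ p → p there: b:T, c:T, g:T. ✓
g: successors {a, c, f}; □p ∨ p → p there: a:T, c:T, f:T. ✓
Satisfying worlds: {a, b, c, e, f, g}.

6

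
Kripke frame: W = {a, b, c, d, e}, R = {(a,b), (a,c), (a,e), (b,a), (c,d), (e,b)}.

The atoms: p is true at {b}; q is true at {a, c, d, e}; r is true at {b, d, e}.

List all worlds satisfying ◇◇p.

a: successors {b, c, e}; ◇p there: b:F, c:F, e:T. ✓
b: successors {a}; ◇p there: a:T. ✓
c: successors {d}; ◇p there: d:F. ✗
d: no successors, so ◇◇p fails. ✗
e: successors {b}; ◇p there: b:F. ✗

{a, b}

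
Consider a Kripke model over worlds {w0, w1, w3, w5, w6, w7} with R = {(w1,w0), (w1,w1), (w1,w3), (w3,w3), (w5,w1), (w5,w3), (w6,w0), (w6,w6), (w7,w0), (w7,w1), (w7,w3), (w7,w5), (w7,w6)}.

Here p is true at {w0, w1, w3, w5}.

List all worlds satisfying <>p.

w0: no successors, so <>p fails. ✗
w1: successors {w0, w1, w3}; p there: w0:T, w1:T, w3:T. ✓
w3: successors {w3}; p there: w3:T. ✓
w5: successors {w1, w3}; p there: w1:T, w3:T. ✓
w6: successors {w0, w6}; p there: w0:T, w6:F. ✓
w7: successors {w0, w1, w3, w5, w6}; p there: w0:T, w1:T, w3:T, w5:T, w6:F. ✓

{w1, w3, w5, w6, w7}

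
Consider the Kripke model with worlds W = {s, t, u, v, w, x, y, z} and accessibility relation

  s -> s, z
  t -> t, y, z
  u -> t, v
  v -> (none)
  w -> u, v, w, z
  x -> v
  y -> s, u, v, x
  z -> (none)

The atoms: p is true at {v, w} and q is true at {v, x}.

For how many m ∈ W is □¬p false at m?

s: successors {s, z}; ¬p there: s:T, z:T. ✓
t: successors {t, y, z}; ¬p there: t:T, y:T, z:T. ✓
u: successors {t, v}; ¬p there: t:T, v:F. ✗
v: no successors, so □¬p holds vacuously. ✓
w: successors {u, v, w, z}; ¬p there: u:T, v:F, w:F, z:T. ✗
x: successors {v}; ¬p there: v:F. ✗
y: successors {s, u, v, x}; ¬p there: s:T, u:T, v:F, x:T. ✗
z: no successors, so □¬p holds vacuously. ✓
Satisfying worlds: {s, t, v, z}.
So □¬p fails at the other 4 worlds.

4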